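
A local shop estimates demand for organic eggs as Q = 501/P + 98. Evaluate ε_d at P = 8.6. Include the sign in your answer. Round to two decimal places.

-0.37

At P = 8.6, Q = 156.256.
dQ/dP = −501/P² = -6.774.
ε = (dQ/dP)(P/Q) = (-6.774)(8.6/156.256).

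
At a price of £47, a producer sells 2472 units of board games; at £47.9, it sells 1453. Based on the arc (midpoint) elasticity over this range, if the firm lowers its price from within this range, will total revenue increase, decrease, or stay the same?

increase

Arc ε = (-1019/0.9)(47.45/1962.5) ≈ -27.375.
|ε| = 27.38 > 1, so demand is elastic. A price cut therefore raises total revenue.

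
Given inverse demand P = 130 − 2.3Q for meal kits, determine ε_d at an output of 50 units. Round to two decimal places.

-0.13

At Q = 50, P = 130 − 2.3(50) = 15.00.
dP/dQ = −2.3, so dQ/dP = 1/(−2.3) = -0.435.
ε = (dQ/dP)(P/Q) = (-0.435)(15.00/50).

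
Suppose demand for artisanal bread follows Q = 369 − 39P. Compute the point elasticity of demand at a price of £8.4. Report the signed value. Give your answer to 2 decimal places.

-7.91

At P = 8.4, Q = 41.400.
dQ/dP = −39.
ε = (dQ/dP)(P/Q) = (-39)(8.4/41.400).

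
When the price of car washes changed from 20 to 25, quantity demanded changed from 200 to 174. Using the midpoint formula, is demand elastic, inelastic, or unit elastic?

Arc ε ≈ -0.626.
|ε| = 0.63 < 1.

inelastic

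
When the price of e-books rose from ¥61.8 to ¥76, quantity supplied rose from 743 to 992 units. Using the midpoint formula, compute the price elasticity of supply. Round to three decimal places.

1.393

ΔQ = 992 − 743 = 249; ΔP = 76 − 61.8 = 14.2.
Midpoints: P̄ = 68.90, Q̄ = 867.5.
ε_s = (ΔQ/ΔP)(P̄/Q̄) = (249/14.2)(68.90/867.5).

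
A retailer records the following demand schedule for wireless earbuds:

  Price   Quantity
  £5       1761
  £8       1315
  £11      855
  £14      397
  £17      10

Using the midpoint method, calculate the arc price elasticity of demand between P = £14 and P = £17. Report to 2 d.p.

At P = 14, Q = 397; at P = 17, Q = 10.
ΔQ = -387, ΔP = 3. Midpoints: P̄ = 15.50, Q̄ = 203.5.
ε = (ΔQ/ΔP)(P̄/Q̄) = (-387/3)(15.50/203.5).

-9.83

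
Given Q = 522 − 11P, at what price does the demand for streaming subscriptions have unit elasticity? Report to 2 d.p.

For linear demand Q = a − bP, ε = −bP/(a − bP). |ε| = 1 when bP = a − bP, i.e. P = a/(2b).
P = 522/(2·11) = 522/22 = 23.7273.

23.73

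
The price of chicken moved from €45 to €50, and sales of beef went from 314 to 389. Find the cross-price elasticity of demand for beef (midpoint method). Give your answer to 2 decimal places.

2.03

ΔQ_x = 389 − 314 = 75; ΔP_y = 50 − 45 = 5.
Midpoints: P̄_y = 47.50, Q̄_x = 351.5.
ε_xy = (ΔQ_x/ΔP_y)(P̄_y/Q̄_x) = (75/5)(47.50/351.5).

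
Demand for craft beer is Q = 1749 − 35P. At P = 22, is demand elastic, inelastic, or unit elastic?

inelastic

Q = 979, dQ/dP = -35.
ε = (dQ/dP)(P/Q) ≈ -0.787.
|ε| = 0.79 < 1.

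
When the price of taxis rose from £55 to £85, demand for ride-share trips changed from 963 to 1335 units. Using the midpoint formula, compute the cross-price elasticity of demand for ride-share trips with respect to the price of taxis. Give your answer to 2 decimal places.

ΔQ_x = 1335 − 963 = 372; ΔP_y = 85 − 55 = 30.
Midpoints: P̄_y = 70.00, Q̄_x = 1149.0.
ε_xy = (ΔQ_x/ΔP_y)(P̄_y/Q̄_x) = (372/30)(70.00/1149.0).

0.76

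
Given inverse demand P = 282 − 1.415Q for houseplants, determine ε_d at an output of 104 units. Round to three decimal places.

-0.916

At Q = 104, P = 282 − 1.415(104) = 134.84.
dP/dQ = −1.415, so dQ/dP = 1/(−1.415) = -0.707.
ε = (dQ/dP)(P/Q) = (-0.707)(134.84/104).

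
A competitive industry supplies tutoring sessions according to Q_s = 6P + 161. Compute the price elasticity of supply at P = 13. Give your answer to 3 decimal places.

0.326

At P = 13, Q_s = 239.
dQ_s/dP = 6.
ε_s = (dQ_s/dP)(P/Q_s) = (6)(13/239).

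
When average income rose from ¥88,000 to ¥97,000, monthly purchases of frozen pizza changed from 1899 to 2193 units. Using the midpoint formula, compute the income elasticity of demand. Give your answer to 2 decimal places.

1.48

ΔQ = 294, ΔI = 9000. Midpoints: Ī = 92,500, Q̄ = 2046.0.
ε_I = (ΔQ/ΔI)(Ī/Q̄) = (294/9000)(92500/2046.0).
ε_I > 0, so the good is normal.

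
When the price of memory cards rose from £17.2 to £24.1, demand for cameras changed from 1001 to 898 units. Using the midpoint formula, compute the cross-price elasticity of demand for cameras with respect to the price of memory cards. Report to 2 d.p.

ΔQ_x = 898 − 1001 = -103; ΔP_y = 24.1 − 17.2 = 6.9.
Midpoints: P̄_y = 20.65, Q̄_x = 949.5.
ε_xy = (ΔQ_x/ΔP_y)(P̄_y/Q̄_x) = (-103/6.9)(20.65/949.5).

-0.32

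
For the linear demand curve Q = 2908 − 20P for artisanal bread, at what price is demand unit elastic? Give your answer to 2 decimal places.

72.70

For linear demand Q = a − bP, ε = −bP/(a − bP). |ε| = 1 when bP = a − bP, i.e. P = a/(2b).
P = 2908/(2·20) = 2908/40 = 72.7000.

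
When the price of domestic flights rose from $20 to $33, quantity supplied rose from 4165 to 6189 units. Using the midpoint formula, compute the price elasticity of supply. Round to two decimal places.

ΔQ = 6189 − 4165 = 2024; ΔP = 33 − 20 = 13.
Midpoints: P̄ = 26.50, Q̄ = 5177.0.
ε_s = (ΔQ/ΔP)(P̄/Q̄) = (2024/13)(26.50/5177.0).

0.80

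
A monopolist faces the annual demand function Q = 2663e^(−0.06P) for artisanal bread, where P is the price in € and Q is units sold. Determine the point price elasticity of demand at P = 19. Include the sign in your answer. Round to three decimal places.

-1.140

At P = 19, Q = 851.678.
dQ/dP = −0.06·2663e^(−0.06P) = −0.06Q = -51.101.
ε = (dQ/dP)(P/Q) = (-51.101)(19/851.678).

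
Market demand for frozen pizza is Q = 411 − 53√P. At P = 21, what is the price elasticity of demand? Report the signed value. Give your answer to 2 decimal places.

At P = 21, Q = 168.123.
dQ/dP = −53/(2√P) = -5.783.
ε = (dQ/dP)(P/Q) = (-5.783)(21/168.123).

-0.72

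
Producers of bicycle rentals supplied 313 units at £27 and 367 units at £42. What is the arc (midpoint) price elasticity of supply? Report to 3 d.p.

0.365

ΔQ = 367 − 313 = 54; ΔP = 42 − 27 = 15.
Midpoints: P̄ = 34.50, Q̄ = 340.0.
ε_s = (ΔQ/ΔP)(P̄/Q̄) = (54/15)(34.50/340.0).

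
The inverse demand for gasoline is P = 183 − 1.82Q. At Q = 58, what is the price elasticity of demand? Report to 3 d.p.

-0.734

At Q = 58, P = 183 − 1.82(58) = 77.44.
dP/dQ = −1.82, so dQ/dP = 1/(−1.82) = -0.549.
ε = (dQ/dP)(P/Q) = (-0.549)(77.44/58).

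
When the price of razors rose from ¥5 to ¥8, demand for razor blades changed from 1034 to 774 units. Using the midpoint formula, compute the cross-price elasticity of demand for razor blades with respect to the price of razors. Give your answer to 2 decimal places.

ΔQ_x = 774 − 1034 = -260; ΔP_y = 8 − 5 = 3.
Midpoints: P̄_y = 6.50, Q̄_x = 904.0.
ε_xy = (ΔQ_x/ΔP_y)(P̄_y/Q̄_x) = (-260/3)(6.50/904.0).

-0.62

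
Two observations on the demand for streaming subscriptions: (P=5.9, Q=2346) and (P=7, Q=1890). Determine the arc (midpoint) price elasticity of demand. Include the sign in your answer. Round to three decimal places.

-1.262

ΔQ = 1890 − 2346 = -456; ΔP = 7 − 5.9 = 1.1.
Midpoints: P̄ = 6.45, Q̄ = 2118.0.
ε = (ΔQ/ΔP)(P̄/Q̄) = (-456/1.1)(6.45/2118.0).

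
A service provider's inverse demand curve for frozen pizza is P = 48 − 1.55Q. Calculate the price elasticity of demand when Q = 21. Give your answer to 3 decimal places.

At Q = 21, P = 48 − 1.55(21) = 15.45.
dP/dQ = −1.55, so dQ/dP = 1/(−1.55) = -0.645.
ε = (dQ/dP)(P/Q) = (-0.645)(15.45/21).

-0.475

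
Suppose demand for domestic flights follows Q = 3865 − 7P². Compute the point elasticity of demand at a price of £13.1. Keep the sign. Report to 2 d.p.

At P = 13.1, Q = 2663.730.
dQ/dP = −14P = -183.400.
ε = (dQ/dP)(P/Q) = (-183.400)(13.1/2663.730).

-0.90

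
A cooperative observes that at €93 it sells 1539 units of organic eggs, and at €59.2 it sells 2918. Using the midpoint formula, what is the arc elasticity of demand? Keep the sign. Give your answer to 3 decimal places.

ΔQ = 2918 − 1539 = 1379; ΔP = 59.2 − 93 = -33.8.
Midpoints: P̄ = 76.10, Q̄ = 2228.5.
ε = (ΔQ/ΔP)(P̄/Q̄) = (1379/-33.8)(76.10/2228.5).

-1.393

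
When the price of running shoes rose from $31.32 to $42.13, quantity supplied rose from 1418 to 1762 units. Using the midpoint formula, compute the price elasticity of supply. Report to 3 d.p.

0.735

ΔQ = 1762 − 1418 = 344; ΔP = 42.13 − 31.32 = 10.81.
Midpoints: P̄ = 36.73, Q̄ = 1590.0.
ε_s = (ΔQ/ΔP)(P̄/Q̄) = (344/10.81)(36.73/1590.0).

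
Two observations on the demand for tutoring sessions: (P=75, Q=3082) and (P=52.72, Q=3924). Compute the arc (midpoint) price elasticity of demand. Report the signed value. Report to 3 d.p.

-0.689

ΔQ = 3924 − 3082 = 842; ΔP = 52.72 − 75 = -22.28.
Midpoints: P̄ = 63.86, Q̄ = 3503.0.
ε = (ΔQ/ΔP)(P̄/Q̄) = (842/-22.28)(63.86/3503.0).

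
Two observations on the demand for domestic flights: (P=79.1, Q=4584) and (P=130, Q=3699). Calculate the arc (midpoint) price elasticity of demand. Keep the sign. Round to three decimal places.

-0.439

ΔQ = 3699 − 4584 = -885; ΔP = 130 − 79.1 = 50.9.
Midpoints: P̄ = 104.55, Q̄ = 4141.5.
ε = (ΔQ/ΔP)(P̄/Q̄) = (-885/50.9)(104.55/4141.5).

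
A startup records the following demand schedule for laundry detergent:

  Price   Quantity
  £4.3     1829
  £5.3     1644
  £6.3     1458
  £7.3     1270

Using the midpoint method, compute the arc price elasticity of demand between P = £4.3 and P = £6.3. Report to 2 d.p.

At P = 4.3, Q = 1829; at P = 6.3, Q = 1458.
ΔQ = -371, ΔP = 2.0. Midpoints: P̄ = 5.30, Q̄ = 1643.5.
ε = (ΔQ/ΔP)(P̄/Q̄) = (-371/2.0)(5.30/1643.5).

-0.60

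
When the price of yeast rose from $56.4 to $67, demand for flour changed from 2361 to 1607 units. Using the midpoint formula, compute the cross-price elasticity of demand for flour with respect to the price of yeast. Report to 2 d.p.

-2.21

ΔQ_x = 1607 − 2361 = -754; ΔP_y = 67 − 56.4 = 10.6.
Midpoints: P̄_y = 61.70, Q̄_x = 1984.0.
ε_xy = (ΔQ_x/ΔP_y)(P̄_y/Q̄_x) = (-754/10.6)(61.70/1984.0).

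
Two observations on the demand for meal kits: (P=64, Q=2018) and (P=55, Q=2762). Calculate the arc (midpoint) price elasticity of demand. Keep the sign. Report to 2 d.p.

-2.06

ΔQ = 2762 − 2018 = 744; ΔP = 55 − 64 = -9.
Midpoints: P̄ = 59.50, Q̄ = 2390.0.
ε = (ΔQ/ΔP)(P̄/Q̄) = (744/-9)(59.50/2390.0).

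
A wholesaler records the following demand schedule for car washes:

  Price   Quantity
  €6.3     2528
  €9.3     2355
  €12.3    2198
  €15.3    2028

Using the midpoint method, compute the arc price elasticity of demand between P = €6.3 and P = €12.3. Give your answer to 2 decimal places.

-0.22

At P = 6.3, Q = 2528; at P = 12.3, Q = 2198.
ΔQ = -330, ΔP = 6.0. Midpoints: P̄ = 9.30, Q̄ = 2363.0.
ε = (ΔQ/ΔP)(P̄/Q̄) = (-330/6.0)(9.30/2363.0).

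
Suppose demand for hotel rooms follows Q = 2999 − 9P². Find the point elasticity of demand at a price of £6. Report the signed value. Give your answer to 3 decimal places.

-0.242

At P = 6, Q = 2675.
dQ/dP = −18P = -108.
ε = (dQ/dP)(P/Q) = (-108)(6/2675).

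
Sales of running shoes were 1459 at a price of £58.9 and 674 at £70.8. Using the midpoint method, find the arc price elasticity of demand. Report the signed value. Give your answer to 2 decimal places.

-4.01

ΔQ = 674 − 1459 = -785; ΔP = 70.8 − 58.9 = 11.9.
Midpoints: P̄ = 64.85, Q̄ = 1066.5.
ε = (ΔQ/ΔP)(P̄/Q̄) = (-785/11.9)(64.85/1066.5).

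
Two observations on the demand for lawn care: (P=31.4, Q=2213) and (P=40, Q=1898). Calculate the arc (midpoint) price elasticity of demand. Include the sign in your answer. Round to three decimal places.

ΔQ = 1898 − 2213 = -315; ΔP = 40 − 31.4 = 8.6.
Midpoints: P̄ = 35.70, Q̄ = 2055.5.
ε = (ΔQ/ΔP)(P̄/Q̄) = (-315/8.6)(35.70/2055.5).

-0.636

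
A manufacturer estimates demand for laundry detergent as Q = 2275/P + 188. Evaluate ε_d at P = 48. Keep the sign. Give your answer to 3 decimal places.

At P = 48, Q = 235.396.
dQ/dP = −2275/P² = -0.987.
ε = (dQ/dP)(P/Q) = (-0.987)(48/235.396).
|ε| < 1, so demand is inelastic at this price.

-0.201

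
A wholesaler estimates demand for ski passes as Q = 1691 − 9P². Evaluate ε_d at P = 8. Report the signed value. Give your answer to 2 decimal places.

At P = 8, Q = 1115.
dQ/dP = −18P = -144.
ε = (dQ/dP)(P/Q) = (-144)(8/1115).

-1.03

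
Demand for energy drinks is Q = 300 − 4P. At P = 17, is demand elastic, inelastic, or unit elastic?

inelastic

Q = 232, dQ/dP = -4.
ε = (dQ/dP)(P/Q) ≈ -0.293.
|ε| = 0.29 < 1.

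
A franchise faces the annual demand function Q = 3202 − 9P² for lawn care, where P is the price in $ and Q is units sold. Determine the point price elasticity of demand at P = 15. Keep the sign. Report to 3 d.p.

At P = 15, Q = 1177.
dQ/dP = −18P = -270.
ε = (dQ/dP)(P/Q) = (-270)(15/1177).
|ε| > 1, so demand is elastic at this price.

-3.441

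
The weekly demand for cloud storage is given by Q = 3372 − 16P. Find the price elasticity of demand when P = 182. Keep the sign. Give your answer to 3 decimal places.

At P = 182, Q = 460.
dQ/dP = −16.
ε = (dQ/dP)(P/Q) = (-16)(182/460).
|ε| > 1, so demand is elastic at this price.

-6.330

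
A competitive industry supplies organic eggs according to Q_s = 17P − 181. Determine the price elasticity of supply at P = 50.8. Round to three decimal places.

1.265

At P = 50.8, Q_s = 682.60.
dQ_s/dP = 17.
ε_s = (dQ_s/dP)(P/Q_s) = (17)(50.8/682.60).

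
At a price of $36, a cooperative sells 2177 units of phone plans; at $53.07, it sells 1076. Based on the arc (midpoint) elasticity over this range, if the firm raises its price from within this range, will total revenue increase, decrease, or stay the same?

decrease

Arc ε = (-1101/17.07)(44.53/1626.5) ≈ -1.766.
|ε| = 1.77 > 1, so demand is elastic. A price rise therefore reduces total revenue.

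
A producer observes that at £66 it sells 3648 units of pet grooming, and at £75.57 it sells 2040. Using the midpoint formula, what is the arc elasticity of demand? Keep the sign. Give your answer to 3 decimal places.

ΔQ = 2040 − 3648 = -1608; ΔP = 75.57 − 66 = 9.57.
Midpoints: P̄ = 70.78, Q̄ = 2844.0.
ε = (ΔQ/ΔP)(P̄/Q̄) = (-1608/9.57)(70.78/2844.0).

-4.182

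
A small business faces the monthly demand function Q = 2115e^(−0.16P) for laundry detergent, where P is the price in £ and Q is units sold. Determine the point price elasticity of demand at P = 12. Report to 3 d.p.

-1.920

At P = 12, Q = 310.074.
dQ/dP = −0.16·2115e^(−0.16P) = −0.16Q = -49.612.
ε = (dQ/dP)(P/Q) = (-49.612)(12/310.074).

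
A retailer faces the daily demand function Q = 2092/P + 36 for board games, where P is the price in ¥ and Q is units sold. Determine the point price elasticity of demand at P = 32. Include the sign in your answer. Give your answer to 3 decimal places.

-0.645

At P = 32, Q = 101.375.
dQ/dP = −2092/P² = -2.043.
ε = (dQ/dP)(P/Q) = (-2.043)(32/101.375).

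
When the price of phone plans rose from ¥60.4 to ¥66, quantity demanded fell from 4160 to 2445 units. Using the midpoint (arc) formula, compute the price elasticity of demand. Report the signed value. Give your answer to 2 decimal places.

-5.86

ΔQ = 2445 − 4160 = -1715; ΔP = 66 − 60.4 = 5.6.
Midpoints: P̄ = 63.20, Q̄ = 3302.5.
ε = (ΔQ/ΔP)(P̄/Q̄) = (-1715/5.6)(63.20/3302.5).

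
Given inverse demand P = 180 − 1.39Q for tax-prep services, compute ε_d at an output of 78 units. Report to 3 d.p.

-0.660

At Q = 78, P = 180 − 1.39(78) = 71.58.
dP/dQ = −1.39, so dQ/dP = 1/(−1.39) = -0.719.
ε = (dQ/dP)(P/Q) = (-0.719)(71.58/78).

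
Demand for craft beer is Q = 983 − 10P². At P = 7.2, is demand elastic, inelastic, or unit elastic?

elastic

Q = 464.600, dQ/dP = -144.
ε = (dQ/dP)(P/Q) ≈ -2.232.
|ε| = 2.23 > 1.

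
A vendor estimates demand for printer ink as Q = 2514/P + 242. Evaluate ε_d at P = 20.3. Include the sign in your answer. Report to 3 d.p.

At P = 20.3, Q = 365.842.
dQ/dP = −2514/P² = -6.101.
ε = (dQ/dP)(P/Q) = (-6.101)(20.3/365.842).
|ε| < 1, so demand is inelastic at this price.

-0.339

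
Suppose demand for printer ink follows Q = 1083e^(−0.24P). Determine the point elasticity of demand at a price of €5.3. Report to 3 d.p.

-1.272

At P = 5.3, Q = 303.533.
dQ/dP = −0.24·1083e^(−0.24P) = −0.24Q = -72.848.
ε = (dQ/dP)(P/Q) = (-72.848)(5.3/303.533).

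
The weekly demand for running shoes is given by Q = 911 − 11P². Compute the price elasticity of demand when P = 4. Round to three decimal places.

At P = 4, Q = 735.
dQ/dP = −22P = -88.
ε = (dQ/dP)(P/Q) = (-88)(4/735).

-0.479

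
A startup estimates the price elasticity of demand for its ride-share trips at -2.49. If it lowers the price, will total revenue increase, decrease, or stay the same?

|ε| = 2.49 > 1, so demand is elastic. A price cut therefore raises total revenue.

increase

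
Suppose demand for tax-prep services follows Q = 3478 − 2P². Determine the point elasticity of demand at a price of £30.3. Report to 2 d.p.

-2.24

At P = 30.3, Q = 1641.820.
dQ/dP = −4P = -121.200.
ε = (dQ/dP)(P/Q) = (-121.200)(30.3/1641.820).
|ε| > 1, so demand is elastic at this price.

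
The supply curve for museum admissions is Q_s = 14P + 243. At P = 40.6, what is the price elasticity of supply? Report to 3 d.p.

0.701

At P = 40.6, Q_s = 811.40.
dQ_s/dP = 14.
ε_s = (dQ_s/dP)(P/Q_s) = (14)(40.6/811.40).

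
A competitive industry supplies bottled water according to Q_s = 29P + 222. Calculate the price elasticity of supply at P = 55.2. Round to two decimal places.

0.88

At P = 55.2, Q_s = 1822.80.
dQ_s/dP = 29.
ε_s = (dQ_s/dP)(P/Q_s) = (29)(55.2/1822.80).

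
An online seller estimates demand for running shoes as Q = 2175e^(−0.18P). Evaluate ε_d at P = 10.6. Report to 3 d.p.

At P = 10.6, Q = 322.720.
dQ/dP = −0.18·2175e^(−0.18P) = −0.18Q = -58.090.
ε = (dQ/dP)(P/Q) = (-58.090)(10.6/322.720).

-1.908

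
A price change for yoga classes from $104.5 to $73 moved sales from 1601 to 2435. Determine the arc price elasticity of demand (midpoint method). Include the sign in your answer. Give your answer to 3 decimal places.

ΔQ = 2435 − 1601 = 834; ΔP = 73 − 104.5 = -31.5.
Midpoints: P̄ = 88.75, Q̄ = 2018.0.
ε = (ΔQ/ΔP)(P̄/Q̄) = (834/-31.5)(88.75/2018.0).

-1.164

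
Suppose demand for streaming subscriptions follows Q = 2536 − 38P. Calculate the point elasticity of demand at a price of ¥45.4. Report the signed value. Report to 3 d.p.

-2.128

At P = 45.4, Q = 810.800.
dQ/dP = −38.
ε = (dQ/dP)(P/Q) = (-38)(45.4/810.800).
|ε| > 1, so demand is elastic at this price.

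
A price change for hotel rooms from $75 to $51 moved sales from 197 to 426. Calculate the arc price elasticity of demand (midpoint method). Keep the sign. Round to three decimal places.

ΔQ = 426 − 197 = 229; ΔP = 51 − 75 = -24.
Midpoints: P̄ = 63.00, Q̄ = 311.5.
ε = (ΔQ/ΔP)(P̄/Q̄) = (229/-24)(63.00/311.5).

-1.930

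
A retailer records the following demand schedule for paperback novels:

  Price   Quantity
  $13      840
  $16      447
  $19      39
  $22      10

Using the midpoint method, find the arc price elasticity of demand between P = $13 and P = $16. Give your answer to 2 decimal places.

-2.95

At P = 13, Q = 840; at P = 16, Q = 447.
ΔQ = -393, ΔP = 3. Midpoints: P̄ = 14.50, Q̄ = 643.5.
ε = (ΔQ/ΔP)(P̄/Q̄) = (-393/3)(14.50/643.5).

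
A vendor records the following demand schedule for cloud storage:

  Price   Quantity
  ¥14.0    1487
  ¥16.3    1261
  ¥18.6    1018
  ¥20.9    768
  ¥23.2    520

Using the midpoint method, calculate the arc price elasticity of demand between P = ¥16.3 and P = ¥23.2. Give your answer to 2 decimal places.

At P = 16.3, Q = 1261; at P = 23.2, Q = 520.
ΔQ = -741, ΔP = 6.9. Midpoints: P̄ = 19.75, Q̄ = 890.5.
ε = (ΔQ/ΔP)(P̄/Q̄) = (-741/6.9)(19.75/890.5).

-2.38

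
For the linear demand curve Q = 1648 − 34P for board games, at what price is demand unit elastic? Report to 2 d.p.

For linear demand Q = a − bP, ε = −bP/(a − bP). |ε| = 1 when bP = a − bP, i.e. P = a/(2b).
P = 1648/(2·34) = 1648/68 = 24.2353.

24.24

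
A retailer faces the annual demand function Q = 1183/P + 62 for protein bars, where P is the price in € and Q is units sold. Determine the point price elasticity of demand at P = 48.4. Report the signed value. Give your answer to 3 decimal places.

At P = 48.4, Q = 86.442.
dQ/dP = −1183/P² = -0.505.
ε = (dQ/dP)(P/Q) = (-0.505)(48.4/86.442).
|ε| < 1, so demand is inelastic at this price.

-0.283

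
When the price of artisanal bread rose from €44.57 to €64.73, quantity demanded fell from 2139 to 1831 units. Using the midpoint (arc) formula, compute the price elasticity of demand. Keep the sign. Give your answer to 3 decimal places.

ΔQ = 1831 − 2139 = -308; ΔP = 64.73 − 44.57 = 20.16.
Midpoints: P̄ = 54.65, Q̄ = 1985.0.
ε = (ΔQ/ΔP)(P̄/Q̄) = (-308/20.16)(54.65/1985.0).

-0.421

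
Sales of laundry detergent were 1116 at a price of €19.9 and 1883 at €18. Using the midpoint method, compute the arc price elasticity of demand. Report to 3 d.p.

-5.102

ΔQ = 1883 − 1116 = 767; ΔP = 18 − 19.9 = -1.9.
Midpoints: P̄ = 18.95, Q̄ = 1499.5.
ε = (ΔQ/ΔP)(P̄/Q̄) = (767/-1.9)(18.95/1499.5).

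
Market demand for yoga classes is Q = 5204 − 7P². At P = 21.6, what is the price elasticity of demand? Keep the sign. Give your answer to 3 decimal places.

At P = 21.6, Q = 1938.080.
dQ/dP = −14P = -302.400.
ε = (dQ/dP)(P/Q) = (-302.400)(21.6/1938.080).
|ε| > 1, so demand is elastic at this price.

-3.370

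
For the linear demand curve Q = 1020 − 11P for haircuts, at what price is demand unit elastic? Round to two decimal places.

46.36

For linear demand Q = a − bP, ε = −bP/(a − bP). |ε| = 1 when bP = a − bP, i.e. P = a/(2b).
P = 1020/(2·11) = 1020/22 = 46.3636.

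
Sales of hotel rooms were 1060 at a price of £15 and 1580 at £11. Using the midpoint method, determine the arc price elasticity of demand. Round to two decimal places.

ΔQ = 1580 − 1060 = 520; ΔP = 11 − 15 = -4.
Midpoints: P̄ = 13.00, Q̄ = 1320.0.
ε = (ΔQ/ΔP)(P̄/Q̄) = (520/-4)(13.00/1320.0).

-1.28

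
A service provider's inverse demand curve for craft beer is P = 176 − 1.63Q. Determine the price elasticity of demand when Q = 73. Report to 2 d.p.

At Q = 73, P = 176 − 1.63(73) = 57.01.
dP/dQ = −1.63, so dQ/dP = 1/(−1.63) = -0.613.
ε = (dQ/dP)(P/Q) = (-0.613)(57.01/73).

-0.48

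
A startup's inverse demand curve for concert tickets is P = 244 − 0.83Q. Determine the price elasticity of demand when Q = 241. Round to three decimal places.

-0.220

At Q = 241, P = 244 − 0.83(241) = 43.97.
dP/dQ = −0.83, so dQ/dP = 1/(−0.83) = -1.205.
ε = (dQ/dP)(P/Q) = (-1.205)(43.97/241).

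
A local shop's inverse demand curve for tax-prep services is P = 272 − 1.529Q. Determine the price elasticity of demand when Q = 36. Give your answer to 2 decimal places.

-3.94

At Q = 36, P = 272 − 1.529(36) = 216.96.
dP/dQ = −1.529, so dQ/dP = 1/(−1.529) = -0.654.
ε = (dQ/dP)(P/Q) = (-0.654)(216.96/36).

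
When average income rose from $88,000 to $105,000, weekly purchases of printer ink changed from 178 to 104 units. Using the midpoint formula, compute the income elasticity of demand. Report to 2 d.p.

ΔQ = -74, ΔI = 17000. Midpoints: Ī = 96,500, Q̄ = 141.0.
ε_I = (ΔQ/ΔI)(Ī/Q̄) = (-74/17000)(96500/141.0).

-2.98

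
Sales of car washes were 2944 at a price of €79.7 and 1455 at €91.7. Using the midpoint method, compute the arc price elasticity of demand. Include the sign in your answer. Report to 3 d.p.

ΔQ = 1455 − 2944 = -1489; ΔP = 91.7 − 79.7 = 12.
Midpoints: P̄ = 85.70, Q̄ = 2199.5.
ε = (ΔQ/ΔP)(P̄/Q̄) = (-1489/12)(85.70/2199.5).

-4.835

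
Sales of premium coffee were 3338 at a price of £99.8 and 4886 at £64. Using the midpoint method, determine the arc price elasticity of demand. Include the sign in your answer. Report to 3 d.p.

-0.861

ΔQ = 4886 − 3338 = 1548; ΔP = 64 − 99.8 = -35.8.
Midpoints: P̄ = 81.90, Q̄ = 4112.0.
ε = (ΔQ/ΔP)(P̄/Q̄) = (1548/-35.8)(81.90/4112.0).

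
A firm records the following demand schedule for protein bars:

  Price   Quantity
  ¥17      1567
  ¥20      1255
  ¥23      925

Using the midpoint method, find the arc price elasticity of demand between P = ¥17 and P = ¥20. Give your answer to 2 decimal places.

-1.36

At P = 17, Q = 1567; at P = 20, Q = 1255.
ΔQ = -312, ΔP = 3. Midpoints: P̄ = 18.50, Q̄ = 1411.0.
ε = (ΔQ/ΔP)(P̄/Q̄) = (-312/3)(18.50/1411.0).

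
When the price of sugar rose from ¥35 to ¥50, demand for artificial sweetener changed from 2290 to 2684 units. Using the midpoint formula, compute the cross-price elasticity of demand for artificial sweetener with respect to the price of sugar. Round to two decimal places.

ΔQ_x = 2684 − 2290 = 394; ΔP_y = 50 − 35 = 15.
Midpoints: P̄_y = 42.50, Q̄_x = 2487.0.
ε_xy = (ΔQ_x/ΔP_y)(P̄_y/Q̄_x) = (394/15)(42.50/2487.0).

0.45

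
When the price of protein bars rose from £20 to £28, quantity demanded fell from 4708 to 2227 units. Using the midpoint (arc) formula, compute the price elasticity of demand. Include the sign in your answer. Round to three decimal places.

-2.147

ΔQ = 2227 − 4708 = -2481; ΔP = 28 − 20 = 8.
Midpoints: P̄ = 24.00, Q̄ = 3467.5.
ε = (ΔQ/ΔP)(P̄/Q̄) = (-2481/8)(24.00/3467.5).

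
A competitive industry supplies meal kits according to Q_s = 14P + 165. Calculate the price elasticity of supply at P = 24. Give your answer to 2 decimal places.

0.67

At P = 24, Q_s = 501.
dQ_s/dP = 14.
ε_s = (dQ_s/dP)(P/Q_s) = (14)(24/501).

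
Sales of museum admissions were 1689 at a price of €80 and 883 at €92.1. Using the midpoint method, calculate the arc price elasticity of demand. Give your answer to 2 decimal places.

ΔQ = 883 − 1689 = -806; ΔP = 92.1 − 80 = 12.1.
Midpoints: P̄ = 86.05, Q̄ = 1286.0.
ε = (ΔQ/ΔP)(P̄/Q̄) = (-806/12.1)(86.05/1286.0).

-4.46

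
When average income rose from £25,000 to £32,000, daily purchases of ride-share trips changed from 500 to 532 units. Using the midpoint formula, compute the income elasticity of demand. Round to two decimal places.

0.25

ΔQ = 32, ΔI = 7000. Midpoints: Ī = 28,500, Q̄ = 516.0.
ε_I = (ΔQ/ΔI)(Ī/Q̄) = (32/7000)(28500/516.0).
ε_I > 0, so the good is normal.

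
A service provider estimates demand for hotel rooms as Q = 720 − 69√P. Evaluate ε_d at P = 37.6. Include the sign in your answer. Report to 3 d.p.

-0.713

At P = 37.6, Q = 296.900.
dQ/dP = −69/(2√P) = -5.626.
ε = (dQ/dP)(P/Q) = (-5.626)(37.6/296.900).
|ε| < 1, so demand is inelastic at this price.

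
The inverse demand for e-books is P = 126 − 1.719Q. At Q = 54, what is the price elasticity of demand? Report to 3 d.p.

-0.357

At Q = 54, P = 126 − 1.719(54) = 33.17.
dP/dQ = −1.719, so dQ/dP = 1/(−1.719) = -0.582.
ε = (dQ/dP)(P/Q) = (-0.582)(33.17/54).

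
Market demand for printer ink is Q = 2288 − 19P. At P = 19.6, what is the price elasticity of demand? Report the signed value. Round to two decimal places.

At P = 19.6, Q = 1915.600.
dQ/dP = −19.
ε = (dQ/dP)(P/Q) = (-19)(19.6/1915.600).
|ε| < 1, so demand is inelastic at this price.

-0.19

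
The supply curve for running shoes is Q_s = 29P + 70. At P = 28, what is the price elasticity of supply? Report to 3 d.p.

0.921

At P = 28, Q_s = 882.
dQ_s/dP = 29.
ε_s = (dQ_s/dP)(P/Q_s) = (29)(28/882).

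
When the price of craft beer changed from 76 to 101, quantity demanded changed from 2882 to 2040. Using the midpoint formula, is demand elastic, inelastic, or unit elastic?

Arc ε ≈ -1.211.
|ε| = 1.21 > 1.

elastic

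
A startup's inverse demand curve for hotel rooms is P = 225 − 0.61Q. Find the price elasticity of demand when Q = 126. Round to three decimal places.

At Q = 126, P = 225 − 0.61(126) = 148.14.
dP/dQ = −0.61, so dQ/dP = 1/(−0.61) = -1.639.
ε = (dQ/dP)(P/Q) = (-1.639)(148.14/126).

-1.927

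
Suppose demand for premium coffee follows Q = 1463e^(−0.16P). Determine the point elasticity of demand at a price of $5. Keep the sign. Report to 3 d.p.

At P = 5, Q = 657.368.
dQ/dP = −0.16·1463e^(−0.16P) = −0.16Q = -105.179.
ε = (dQ/dP)(P/Q) = (-105.179)(5/657.368).

-0.800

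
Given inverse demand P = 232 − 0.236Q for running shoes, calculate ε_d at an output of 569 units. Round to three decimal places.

-0.728

At Q = 569, P = 232 − 0.236(569) = 97.72.
dP/dQ = −0.236, so dQ/dP = 1/(−0.236) = -4.237.
ε = (dQ/dP)(P/Q) = (-4.237)(97.72/569).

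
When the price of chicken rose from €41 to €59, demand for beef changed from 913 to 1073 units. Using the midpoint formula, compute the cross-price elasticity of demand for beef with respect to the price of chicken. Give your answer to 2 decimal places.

0.45

ΔQ_x = 1073 − 913 = 160; ΔP_y = 59 − 41 = 18.
Midpoints: P̄_y = 50.00, Q̄_x = 993.0.
ε_xy = (ΔQ_x/ΔP_y)(P̄_y/Q̄_x) = (160/18)(50.00/993.0).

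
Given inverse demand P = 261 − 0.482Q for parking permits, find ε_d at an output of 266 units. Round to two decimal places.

At Q = 266, P = 261 − 0.482(266) = 132.79.
dP/dQ = −0.482, so dQ/dP = 1/(−0.482) = -2.075.
ε = (dQ/dP)(P/Q) = (-2.075)(132.79/266).

-1.04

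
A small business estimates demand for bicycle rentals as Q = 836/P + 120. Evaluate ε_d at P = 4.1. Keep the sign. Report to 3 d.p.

At P = 4.1, Q = 323.902.
dQ/dP = −836/P² = -49.732.
ε = (dQ/dP)(P/Q) = (-49.732)(4.1/323.902).
|ε| < 1, so demand is inelastic at this price.

-0.630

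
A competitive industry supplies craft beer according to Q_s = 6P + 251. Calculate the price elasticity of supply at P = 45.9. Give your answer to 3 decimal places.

0.523

At P = 45.9, Q_s = 526.40.
dQ_s/dP = 6.
ε_s = (dQ_s/dP)(P/Q_s) = (6)(45.9/526.40).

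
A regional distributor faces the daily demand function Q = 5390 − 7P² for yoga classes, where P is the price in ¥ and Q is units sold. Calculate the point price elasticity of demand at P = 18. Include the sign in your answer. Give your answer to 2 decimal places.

At P = 18, Q = 3122.
dQ/dP = −14P = -252.
ε = (dQ/dP)(P/Q) = (-252)(18/3122).
|ε| > 1, so demand is elastic at this price.

-1.45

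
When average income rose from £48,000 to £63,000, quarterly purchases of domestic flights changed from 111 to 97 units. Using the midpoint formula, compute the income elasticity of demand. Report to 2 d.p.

-0.50

ΔQ = -14, ΔI = 15000. Midpoints: Ī = 55,500, Q̄ = 104.0.
ε_I = (ΔQ/ΔI)(Ī/Q̄) = (-14/15000)(55500/104.0).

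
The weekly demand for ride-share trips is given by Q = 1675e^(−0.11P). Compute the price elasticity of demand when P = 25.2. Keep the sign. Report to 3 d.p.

At P = 25.2, Q = 104.749.
dQ/dP = −0.11·1675e^(−0.11P) = −0.11Q = -11.522.
ε = (dQ/dP)(P/Q) = (-11.522)(25.2/104.749).

-2.772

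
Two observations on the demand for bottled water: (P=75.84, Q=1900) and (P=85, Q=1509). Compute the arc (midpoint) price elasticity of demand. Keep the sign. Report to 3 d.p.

ΔQ = 1509 − 1900 = -391; ΔP = 85 − 75.84 = 9.16.
Midpoints: P̄ = 80.42, Q̄ = 1704.5.
ε = (ΔQ/ΔP)(P̄/Q̄) = (-391/9.16)(80.42/1704.5).

-2.014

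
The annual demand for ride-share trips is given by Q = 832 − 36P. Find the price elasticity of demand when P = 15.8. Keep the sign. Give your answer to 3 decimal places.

At P = 15.8, Q = 263.200.
dQ/dP = −36.
ε = (dQ/dP)(P/Q) = (-36)(15.8/263.200).
|ε| > 1, so demand is elastic at this price.

-2.161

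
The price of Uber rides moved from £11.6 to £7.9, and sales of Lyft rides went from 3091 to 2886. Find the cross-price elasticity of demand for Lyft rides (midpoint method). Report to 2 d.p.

ΔQ_x = 2886 − 3091 = -205; ΔP_y = 7.9 − 11.6 = -3.7.
Midpoints: P̄_y = 9.75, Q̄_x = 2988.5.
ε_xy = (ΔQ_x/ΔP_y)(P̄_y/Q̄_x) = (-205/-3.7)(9.75/2988.5).

0.18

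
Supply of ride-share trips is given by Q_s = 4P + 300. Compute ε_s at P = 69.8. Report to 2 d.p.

At P = 69.8, Q_s = 579.20.
dQ_s/dP = 4.
ε_s = (dQ_s/dP)(P/Q_s) = (4)(69.8/579.20).

0.48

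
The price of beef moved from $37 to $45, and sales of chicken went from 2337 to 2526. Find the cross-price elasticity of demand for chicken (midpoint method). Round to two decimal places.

0.40

ΔQ_x = 2526 − 2337 = 189; ΔP_y = 45 − 37 = 8.
Midpoints: P̄_y = 41.00, Q̄_x = 2431.5.
ε_xy = (ΔQ_x/ΔP_y)(P̄_y/Q̄_x) = (189/8)(41.00/2431.5).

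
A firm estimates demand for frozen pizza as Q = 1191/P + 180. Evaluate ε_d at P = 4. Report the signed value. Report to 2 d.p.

-0.62

At P = 4, Q = 477.750.
dQ/dP = −1191/P² = -74.438.
ε = (dQ/dP)(P/Q) = (-74.438)(4/477.750).
|ε| < 1, so demand is inelastic at this price.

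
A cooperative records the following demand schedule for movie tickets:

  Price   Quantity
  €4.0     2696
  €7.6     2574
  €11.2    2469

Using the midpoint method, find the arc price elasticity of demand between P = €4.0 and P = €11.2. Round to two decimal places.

-0.09

At P = 4.0, Q = 2696; at P = 11.2, Q = 2469.
ΔQ = -227, ΔP = 7.2. Midpoints: P̄ = 7.60, Q̄ = 2582.5.
ε = (ΔQ/ΔP)(P̄/Q̄) = (-227/7.2)(7.60/2582.5).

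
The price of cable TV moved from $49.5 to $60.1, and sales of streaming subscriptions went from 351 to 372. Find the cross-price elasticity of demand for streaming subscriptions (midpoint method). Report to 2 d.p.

ΔQ_x = 372 − 351 = 21; ΔP_y = 60.1 − 49.5 = 10.6.
Midpoints: P̄_y = 54.80, Q̄_x = 361.5.
ε_xy = (ΔQ_x/ΔP_y)(P̄_y/Q̄_x) = (21/10.6)(54.80/361.5).

0.30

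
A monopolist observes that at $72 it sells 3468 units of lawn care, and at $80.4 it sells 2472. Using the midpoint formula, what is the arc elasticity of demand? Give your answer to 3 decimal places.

ΔQ = 2472 − 3468 = -996; ΔP = 80.4 − 72 = 8.4.
Midpoints: P̄ = 76.20, Q̄ = 2970.0.
ε = (ΔQ/ΔP)(P̄/Q̄) = (-996/8.4)(76.20/2970.0).

-3.042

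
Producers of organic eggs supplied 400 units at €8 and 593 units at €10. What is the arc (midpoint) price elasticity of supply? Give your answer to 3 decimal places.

ΔQ = 593 − 400 = 193; ΔP = 10 − 8 = 2.
Midpoints: P̄ = 9.00, Q̄ = 496.5.
ε_s = (ΔQ/ΔP)(P̄/Q̄) = (193/2)(9.00/496.5).

1.749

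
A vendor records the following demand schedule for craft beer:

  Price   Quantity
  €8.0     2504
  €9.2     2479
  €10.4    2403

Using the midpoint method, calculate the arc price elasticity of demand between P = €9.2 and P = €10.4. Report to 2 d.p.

-0.25

At P = 9.2, Q = 2479; at P = 10.4, Q = 2403.
ΔQ = -76, ΔP = 1.2. Midpoints: P̄ = 9.80, Q̄ = 2441.0.
ε = (ΔQ/ΔP)(P̄/Q̄) = (-76/1.2)(9.80/2441.0).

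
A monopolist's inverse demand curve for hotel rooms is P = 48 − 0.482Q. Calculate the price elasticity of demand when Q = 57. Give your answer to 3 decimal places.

At Q = 57, P = 48 − 0.482(57) = 20.53.
dP/dQ = −0.482, so dQ/dP = 1/(−0.482) = -2.075.
ε = (dQ/dP)(P/Q) = (-2.075)(20.53/57).

-0.747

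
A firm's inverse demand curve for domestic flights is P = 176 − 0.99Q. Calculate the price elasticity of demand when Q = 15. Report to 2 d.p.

-10.85

At Q = 15, P = 176 − 0.99(15) = 161.15.
dP/dQ = −0.99, so dQ/dP = 1/(−0.99) = -1.010.
ε = (dQ/dP)(P/Q) = (-1.010)(161.15/15).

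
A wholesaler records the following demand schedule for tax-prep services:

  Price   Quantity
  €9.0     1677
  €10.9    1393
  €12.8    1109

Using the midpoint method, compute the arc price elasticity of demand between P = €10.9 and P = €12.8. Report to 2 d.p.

At P = 10.9, Q = 1393; at P = 12.8, Q = 1109.
ΔQ = -284, ΔP = 1.9. Midpoints: P̄ = 11.85, Q̄ = 1251.0.
ε = (ΔQ/ΔP)(P̄/Q̄) = (-284/1.9)(11.85/1251.0).

-1.42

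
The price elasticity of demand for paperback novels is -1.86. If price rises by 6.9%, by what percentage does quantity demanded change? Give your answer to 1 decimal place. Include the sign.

%ΔQ ≈ ε × %ΔP = (-1.86)(6.9%) = -12.83%.

-12.8%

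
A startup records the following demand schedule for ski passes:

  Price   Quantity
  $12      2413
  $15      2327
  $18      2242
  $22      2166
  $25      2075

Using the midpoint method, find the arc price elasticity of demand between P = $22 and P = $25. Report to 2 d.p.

At P = 22, Q = 2166; at P = 25, Q = 2075.
ΔQ = -91, ΔP = 3. Midpoints: P̄ = 23.50, Q̄ = 2120.5.
ε = (ΔQ/ΔP)(P̄/Q̄) = (-91/3)(23.50/2120.5).

-0.34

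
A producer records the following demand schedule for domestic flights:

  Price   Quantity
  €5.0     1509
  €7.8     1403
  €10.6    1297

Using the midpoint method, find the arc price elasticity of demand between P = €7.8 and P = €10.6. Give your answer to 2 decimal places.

-0.26

At P = 7.8, Q = 1403; at P = 10.6, Q = 1297.
ΔQ = -106, ΔP = 2.8. Midpoints: P̄ = 9.20, Q̄ = 1350.0.
ε = (ΔQ/ΔP)(P̄/Q̄) = (-106/2.8)(9.20/1350.0).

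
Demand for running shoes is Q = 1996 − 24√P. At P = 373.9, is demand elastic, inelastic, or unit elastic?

Q = 1531.924, dQ/dP = -0.621.
ε = (dQ/dP)(P/Q) ≈ -0.151.
|ε| = 0.15 < 1.

inelastic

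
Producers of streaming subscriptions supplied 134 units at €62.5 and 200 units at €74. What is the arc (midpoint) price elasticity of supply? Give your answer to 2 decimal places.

2.35

ΔQ = 200 − 134 = 66; ΔP = 74 − 62.5 = 11.5.
Midpoints: P̄ = 68.25, Q̄ = 167.0.
ε_s = (ΔQ/ΔP)(P̄/Q̄) = (66/11.5)(68.25/167.0).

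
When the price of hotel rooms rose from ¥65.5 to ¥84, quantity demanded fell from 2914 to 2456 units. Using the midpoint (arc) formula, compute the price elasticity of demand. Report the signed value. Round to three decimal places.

ΔQ = 2456 − 2914 = -458; ΔP = 84 − 65.5 = 18.5.
Midpoints: P̄ = 74.75, Q̄ = 2685.0.
ε = (ΔQ/ΔP)(P̄/Q̄) = (-458/18.5)(74.75/2685.0).

-0.689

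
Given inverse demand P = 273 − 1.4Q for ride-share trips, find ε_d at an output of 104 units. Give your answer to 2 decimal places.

-0.88

At Q = 104, P = 273 − 1.4(104) = 127.40.
dP/dQ = −1.4, so dQ/dP = 1/(−1.4) = -0.714.
ε = (dQ/dP)(P/Q) = (-0.714)(127.40/104).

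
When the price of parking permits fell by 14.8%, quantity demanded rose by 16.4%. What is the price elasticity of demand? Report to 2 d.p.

-1.11

ε = %ΔQ / %ΔP = (16.4)/(-14.8) = -1.108.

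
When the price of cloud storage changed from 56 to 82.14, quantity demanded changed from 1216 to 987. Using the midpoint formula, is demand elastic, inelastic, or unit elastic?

inelastic

Arc ε ≈ -0.549.
|ε| = 0.55 < 1.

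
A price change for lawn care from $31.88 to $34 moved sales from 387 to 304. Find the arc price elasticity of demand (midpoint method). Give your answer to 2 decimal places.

-3.73

ΔQ = 304 − 387 = -83; ΔP = 34 − 31.88 = 2.12.
Midpoints: P̄ = 32.94, Q̄ = 345.5.
ε = (ΔQ/ΔP)(P̄/Q̄) = (-83/2.12)(32.94/345.5).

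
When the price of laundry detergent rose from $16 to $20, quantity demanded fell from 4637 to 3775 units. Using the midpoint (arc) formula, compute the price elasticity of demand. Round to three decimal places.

-0.922

ΔQ = 3775 − 4637 = -862; ΔP = 20 − 16 = 4.
Midpoints: P̄ = 18.00, Q̄ = 4206.0.
ε = (ΔQ/ΔP)(P̄/Q̄) = (-862/4)(18.00/4206.0).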